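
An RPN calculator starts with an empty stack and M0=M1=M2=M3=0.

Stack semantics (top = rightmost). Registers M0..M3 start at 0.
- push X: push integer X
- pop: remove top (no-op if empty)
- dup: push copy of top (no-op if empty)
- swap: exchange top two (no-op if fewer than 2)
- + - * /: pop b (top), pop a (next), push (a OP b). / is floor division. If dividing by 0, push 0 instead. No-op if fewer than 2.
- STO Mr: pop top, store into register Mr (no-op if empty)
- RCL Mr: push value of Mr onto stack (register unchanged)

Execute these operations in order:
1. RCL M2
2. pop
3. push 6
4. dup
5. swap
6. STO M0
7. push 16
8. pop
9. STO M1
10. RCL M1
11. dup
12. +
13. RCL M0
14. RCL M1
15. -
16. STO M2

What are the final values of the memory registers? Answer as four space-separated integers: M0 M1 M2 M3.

Answer: 6 6 0 0

Derivation:
After op 1 (RCL M2): stack=[0] mem=[0,0,0,0]
After op 2 (pop): stack=[empty] mem=[0,0,0,0]
After op 3 (push 6): stack=[6] mem=[0,0,0,0]
After op 4 (dup): stack=[6,6] mem=[0,0,0,0]
After op 5 (swap): stack=[6,6] mem=[0,0,0,0]
After op 6 (STO M0): stack=[6] mem=[6,0,0,0]
After op 7 (push 16): stack=[6,16] mem=[6,0,0,0]
After op 8 (pop): stack=[6] mem=[6,0,0,0]
After op 9 (STO M1): stack=[empty] mem=[6,6,0,0]
After op 10 (RCL M1): stack=[6] mem=[6,6,0,0]
After op 11 (dup): stack=[6,6] mem=[6,6,0,0]
After op 12 (+): stack=[12] mem=[6,6,0,0]
After op 13 (RCL M0): stack=[12,6] mem=[6,6,0,0]
After op 14 (RCL M1): stack=[12,6,6] mem=[6,6,0,0]
After op 15 (-): stack=[12,0] mem=[6,6,0,0]
After op 16 (STO M2): stack=[12] mem=[6,6,0,0]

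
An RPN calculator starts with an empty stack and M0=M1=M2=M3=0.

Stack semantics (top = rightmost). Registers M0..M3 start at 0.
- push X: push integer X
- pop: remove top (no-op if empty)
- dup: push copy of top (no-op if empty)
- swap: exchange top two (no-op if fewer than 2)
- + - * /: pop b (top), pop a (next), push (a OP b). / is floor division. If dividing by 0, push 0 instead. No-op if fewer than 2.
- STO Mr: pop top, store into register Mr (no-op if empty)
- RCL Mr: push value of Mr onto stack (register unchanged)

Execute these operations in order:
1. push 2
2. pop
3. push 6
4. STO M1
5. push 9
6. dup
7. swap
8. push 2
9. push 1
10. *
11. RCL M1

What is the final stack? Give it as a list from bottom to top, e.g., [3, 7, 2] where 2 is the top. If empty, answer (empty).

After op 1 (push 2): stack=[2] mem=[0,0,0,0]
After op 2 (pop): stack=[empty] mem=[0,0,0,0]
After op 3 (push 6): stack=[6] mem=[0,0,0,0]
After op 4 (STO M1): stack=[empty] mem=[0,6,0,0]
After op 5 (push 9): stack=[9] mem=[0,6,0,0]
After op 6 (dup): stack=[9,9] mem=[0,6,0,0]
After op 7 (swap): stack=[9,9] mem=[0,6,0,0]
After op 8 (push 2): stack=[9,9,2] mem=[0,6,0,0]
After op 9 (push 1): stack=[9,9,2,1] mem=[0,6,0,0]
After op 10 (*): stack=[9,9,2] mem=[0,6,0,0]
After op 11 (RCL M1): stack=[9,9,2,6] mem=[0,6,0,0]

Answer: [9, 9, 2, 6]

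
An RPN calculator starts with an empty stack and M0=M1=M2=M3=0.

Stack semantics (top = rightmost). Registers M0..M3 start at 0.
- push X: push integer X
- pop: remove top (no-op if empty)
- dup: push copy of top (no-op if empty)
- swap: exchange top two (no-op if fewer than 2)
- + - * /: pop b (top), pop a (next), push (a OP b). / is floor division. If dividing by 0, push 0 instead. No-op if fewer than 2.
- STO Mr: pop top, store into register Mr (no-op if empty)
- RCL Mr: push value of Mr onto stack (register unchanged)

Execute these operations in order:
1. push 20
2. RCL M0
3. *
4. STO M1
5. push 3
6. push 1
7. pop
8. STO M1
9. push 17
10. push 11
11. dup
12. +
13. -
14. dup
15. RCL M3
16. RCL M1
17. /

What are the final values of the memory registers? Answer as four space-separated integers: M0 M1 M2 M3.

Answer: 0 3 0 0

Derivation:
After op 1 (push 20): stack=[20] mem=[0,0,0,0]
After op 2 (RCL M0): stack=[20,0] mem=[0,0,0,0]
After op 3 (*): stack=[0] mem=[0,0,0,0]
After op 4 (STO M1): stack=[empty] mem=[0,0,0,0]
After op 5 (push 3): stack=[3] mem=[0,0,0,0]
After op 6 (push 1): stack=[3,1] mem=[0,0,0,0]
After op 7 (pop): stack=[3] mem=[0,0,0,0]
After op 8 (STO M1): stack=[empty] mem=[0,3,0,0]
After op 9 (push 17): stack=[17] mem=[0,3,0,0]
After op 10 (push 11): stack=[17,11] mem=[0,3,0,0]
After op 11 (dup): stack=[17,11,11] mem=[0,3,0,0]
After op 12 (+): stack=[17,22] mem=[0,3,0,0]
After op 13 (-): stack=[-5] mem=[0,3,0,0]
After op 14 (dup): stack=[-5,-5] mem=[0,3,0,0]
After op 15 (RCL M3): stack=[-5,-5,0] mem=[0,3,0,0]
After op 16 (RCL M1): stack=[-5,-5,0,3] mem=[0,3,0,0]
After op 17 (/): stack=[-5,-5,0] mem=[0,3,0,0]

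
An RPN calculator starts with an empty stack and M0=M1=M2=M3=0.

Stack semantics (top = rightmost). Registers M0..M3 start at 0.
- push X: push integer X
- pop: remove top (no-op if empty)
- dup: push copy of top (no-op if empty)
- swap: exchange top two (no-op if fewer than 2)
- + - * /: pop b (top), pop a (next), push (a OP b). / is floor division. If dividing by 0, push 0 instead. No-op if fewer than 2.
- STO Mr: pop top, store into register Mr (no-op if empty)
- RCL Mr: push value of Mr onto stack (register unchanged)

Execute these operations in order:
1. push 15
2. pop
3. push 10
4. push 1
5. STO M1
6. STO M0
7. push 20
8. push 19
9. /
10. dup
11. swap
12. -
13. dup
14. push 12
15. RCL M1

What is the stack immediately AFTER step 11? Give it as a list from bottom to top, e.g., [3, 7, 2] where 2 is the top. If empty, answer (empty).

After op 1 (push 15): stack=[15] mem=[0,0,0,0]
After op 2 (pop): stack=[empty] mem=[0,0,0,0]
After op 3 (push 10): stack=[10] mem=[0,0,0,0]
After op 4 (push 1): stack=[10,1] mem=[0,0,0,0]
After op 5 (STO M1): stack=[10] mem=[0,1,0,0]
After op 6 (STO M0): stack=[empty] mem=[10,1,0,0]
After op 7 (push 20): stack=[20] mem=[10,1,0,0]
After op 8 (push 19): stack=[20,19] mem=[10,1,0,0]
After op 9 (/): stack=[1] mem=[10,1,0,0]
After op 10 (dup): stack=[1,1] mem=[10,1,0,0]
After op 11 (swap): stack=[1,1] mem=[10,1,0,0]

[1, 1]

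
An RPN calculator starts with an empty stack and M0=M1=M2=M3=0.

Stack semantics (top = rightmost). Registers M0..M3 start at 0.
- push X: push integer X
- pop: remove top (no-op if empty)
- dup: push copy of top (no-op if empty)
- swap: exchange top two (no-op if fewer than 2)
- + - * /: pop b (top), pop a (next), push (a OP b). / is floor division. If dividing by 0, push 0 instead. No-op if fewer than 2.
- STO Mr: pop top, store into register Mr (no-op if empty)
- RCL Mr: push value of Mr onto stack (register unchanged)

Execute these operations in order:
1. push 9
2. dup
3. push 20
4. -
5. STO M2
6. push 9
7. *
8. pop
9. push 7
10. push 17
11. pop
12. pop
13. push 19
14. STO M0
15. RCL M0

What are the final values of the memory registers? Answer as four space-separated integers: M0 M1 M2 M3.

After op 1 (push 9): stack=[9] mem=[0,0,0,0]
After op 2 (dup): stack=[9,9] mem=[0,0,0,0]
After op 3 (push 20): stack=[9,9,20] mem=[0,0,0,0]
After op 4 (-): stack=[9,-11] mem=[0,0,0,0]
After op 5 (STO M2): stack=[9] mem=[0,0,-11,0]
After op 6 (push 9): stack=[9,9] mem=[0,0,-11,0]
After op 7 (*): stack=[81] mem=[0,0,-11,0]
After op 8 (pop): stack=[empty] mem=[0,0,-11,0]
After op 9 (push 7): stack=[7] mem=[0,0,-11,0]
After op 10 (push 17): stack=[7,17] mem=[0,0,-11,0]
After op 11 (pop): stack=[7] mem=[0,0,-11,0]
After op 12 (pop): stack=[empty] mem=[0,0,-11,0]
After op 13 (push 19): stack=[19] mem=[0,0,-11,0]
After op 14 (STO M0): stack=[empty] mem=[19,0,-11,0]
After op 15 (RCL M0): stack=[19] mem=[19,0,-11,0]

Answer: 19 0 -11 0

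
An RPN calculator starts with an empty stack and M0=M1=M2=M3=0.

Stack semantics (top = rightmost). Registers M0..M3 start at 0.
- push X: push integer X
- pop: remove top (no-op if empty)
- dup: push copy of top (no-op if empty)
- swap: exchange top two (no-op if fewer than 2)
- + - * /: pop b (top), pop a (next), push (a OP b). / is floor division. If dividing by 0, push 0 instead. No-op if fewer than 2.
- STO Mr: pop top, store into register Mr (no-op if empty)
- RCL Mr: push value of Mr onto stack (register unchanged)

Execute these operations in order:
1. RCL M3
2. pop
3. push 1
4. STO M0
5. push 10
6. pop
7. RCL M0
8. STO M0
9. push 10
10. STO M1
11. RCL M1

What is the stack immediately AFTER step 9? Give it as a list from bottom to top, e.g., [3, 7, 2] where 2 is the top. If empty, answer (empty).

After op 1 (RCL M3): stack=[0] mem=[0,0,0,0]
After op 2 (pop): stack=[empty] mem=[0,0,0,0]
After op 3 (push 1): stack=[1] mem=[0,0,0,0]
After op 4 (STO M0): stack=[empty] mem=[1,0,0,0]
After op 5 (push 10): stack=[10] mem=[1,0,0,0]
After op 6 (pop): stack=[empty] mem=[1,0,0,0]
After op 7 (RCL M0): stack=[1] mem=[1,0,0,0]
After op 8 (STO M0): stack=[empty] mem=[1,0,0,0]
After op 9 (push 10): stack=[10] mem=[1,0,0,0]

[10]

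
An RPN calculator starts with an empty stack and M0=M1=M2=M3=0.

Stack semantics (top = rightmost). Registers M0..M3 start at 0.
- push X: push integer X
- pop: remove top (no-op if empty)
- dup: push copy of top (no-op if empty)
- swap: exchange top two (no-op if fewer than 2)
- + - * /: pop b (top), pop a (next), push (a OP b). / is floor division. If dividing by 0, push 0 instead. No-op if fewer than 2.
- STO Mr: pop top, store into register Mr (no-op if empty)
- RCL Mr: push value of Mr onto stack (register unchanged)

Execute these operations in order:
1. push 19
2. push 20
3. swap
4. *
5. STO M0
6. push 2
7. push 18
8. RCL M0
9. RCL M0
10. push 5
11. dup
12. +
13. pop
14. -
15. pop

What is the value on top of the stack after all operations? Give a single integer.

After op 1 (push 19): stack=[19] mem=[0,0,0,0]
After op 2 (push 20): stack=[19,20] mem=[0,0,0,0]
After op 3 (swap): stack=[20,19] mem=[0,0,0,0]
After op 4 (*): stack=[380] mem=[0,0,0,0]
After op 5 (STO M0): stack=[empty] mem=[380,0,0,0]
After op 6 (push 2): stack=[2] mem=[380,0,0,0]
After op 7 (push 18): stack=[2,18] mem=[380,0,0,0]
After op 8 (RCL M0): stack=[2,18,380] mem=[380,0,0,0]
After op 9 (RCL M0): stack=[2,18,380,380] mem=[380,0,0,0]
After op 10 (push 5): stack=[2,18,380,380,5] mem=[380,0,0,0]
After op 11 (dup): stack=[2,18,380,380,5,5] mem=[380,0,0,0]
After op 12 (+): stack=[2,18,380,380,10] mem=[380,0,0,0]
After op 13 (pop): stack=[2,18,380,380] mem=[380,0,0,0]
After op 14 (-): stack=[2,18,0] mem=[380,0,0,0]
After op 15 (pop): stack=[2,18] mem=[380,0,0,0]

Answer: 18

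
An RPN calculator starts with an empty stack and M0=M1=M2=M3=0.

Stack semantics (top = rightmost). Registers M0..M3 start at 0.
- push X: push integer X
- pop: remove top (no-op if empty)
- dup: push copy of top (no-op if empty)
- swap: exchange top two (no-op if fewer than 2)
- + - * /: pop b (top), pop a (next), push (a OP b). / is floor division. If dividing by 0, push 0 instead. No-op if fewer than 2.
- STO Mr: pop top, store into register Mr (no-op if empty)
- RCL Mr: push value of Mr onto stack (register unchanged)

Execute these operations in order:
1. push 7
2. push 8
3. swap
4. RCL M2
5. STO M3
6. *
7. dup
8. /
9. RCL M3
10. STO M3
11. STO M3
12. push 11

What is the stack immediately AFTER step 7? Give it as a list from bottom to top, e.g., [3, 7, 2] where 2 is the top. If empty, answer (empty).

After op 1 (push 7): stack=[7] mem=[0,0,0,0]
After op 2 (push 8): stack=[7,8] mem=[0,0,0,0]
After op 3 (swap): stack=[8,7] mem=[0,0,0,0]
After op 4 (RCL M2): stack=[8,7,0] mem=[0,0,0,0]
After op 5 (STO M3): stack=[8,7] mem=[0,0,0,0]
After op 6 (*): stack=[56] mem=[0,0,0,0]
After op 7 (dup): stack=[56,56] mem=[0,0,0,0]

[56, 56]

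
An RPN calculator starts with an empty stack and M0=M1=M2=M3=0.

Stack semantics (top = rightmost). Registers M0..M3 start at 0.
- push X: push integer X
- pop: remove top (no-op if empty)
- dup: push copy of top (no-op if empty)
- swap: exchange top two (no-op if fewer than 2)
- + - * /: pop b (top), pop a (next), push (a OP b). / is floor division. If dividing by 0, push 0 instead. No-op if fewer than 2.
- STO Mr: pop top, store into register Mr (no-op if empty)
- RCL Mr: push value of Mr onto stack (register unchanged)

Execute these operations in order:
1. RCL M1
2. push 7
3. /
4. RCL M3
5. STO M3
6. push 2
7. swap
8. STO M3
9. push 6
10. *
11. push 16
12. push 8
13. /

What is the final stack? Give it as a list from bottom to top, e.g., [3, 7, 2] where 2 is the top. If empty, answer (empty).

After op 1 (RCL M1): stack=[0] mem=[0,0,0,0]
After op 2 (push 7): stack=[0,7] mem=[0,0,0,0]
After op 3 (/): stack=[0] mem=[0,0,0,0]
After op 4 (RCL M3): stack=[0,0] mem=[0,0,0,0]
After op 5 (STO M3): stack=[0] mem=[0,0,0,0]
After op 6 (push 2): stack=[0,2] mem=[0,0,0,0]
After op 7 (swap): stack=[2,0] mem=[0,0,0,0]
After op 8 (STO M3): stack=[2] mem=[0,0,0,0]
After op 9 (push 6): stack=[2,6] mem=[0,0,0,0]
After op 10 (*): stack=[12] mem=[0,0,0,0]
After op 11 (push 16): stack=[12,16] mem=[0,0,0,0]
After op 12 (push 8): stack=[12,16,8] mem=[0,0,0,0]
After op 13 (/): stack=[12,2] mem=[0,0,0,0]

Answer: [12, 2]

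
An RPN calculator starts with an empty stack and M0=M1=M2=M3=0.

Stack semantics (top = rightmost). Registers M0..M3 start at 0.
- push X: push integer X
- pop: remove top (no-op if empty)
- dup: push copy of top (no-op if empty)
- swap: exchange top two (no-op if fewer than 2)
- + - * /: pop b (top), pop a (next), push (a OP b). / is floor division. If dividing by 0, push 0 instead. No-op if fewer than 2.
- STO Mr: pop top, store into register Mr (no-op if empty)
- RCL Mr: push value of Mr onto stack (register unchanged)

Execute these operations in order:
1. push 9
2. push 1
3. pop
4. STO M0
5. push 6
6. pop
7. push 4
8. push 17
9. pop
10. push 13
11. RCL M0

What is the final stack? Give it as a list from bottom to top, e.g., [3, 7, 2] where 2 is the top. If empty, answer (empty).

Answer: [4, 13, 9]

Derivation:
After op 1 (push 9): stack=[9] mem=[0,0,0,0]
After op 2 (push 1): stack=[9,1] mem=[0,0,0,0]
After op 3 (pop): stack=[9] mem=[0,0,0,0]
After op 4 (STO M0): stack=[empty] mem=[9,0,0,0]
After op 5 (push 6): stack=[6] mem=[9,0,0,0]
After op 6 (pop): stack=[empty] mem=[9,0,0,0]
After op 7 (push 4): stack=[4] mem=[9,0,0,0]
After op 8 (push 17): stack=[4,17] mem=[9,0,0,0]
After op 9 (pop): stack=[4] mem=[9,0,0,0]
After op 10 (push 13): stack=[4,13] mem=[9,0,0,0]
After op 11 (RCL M0): stack=[4,13,9] mem=[9,0,0,0]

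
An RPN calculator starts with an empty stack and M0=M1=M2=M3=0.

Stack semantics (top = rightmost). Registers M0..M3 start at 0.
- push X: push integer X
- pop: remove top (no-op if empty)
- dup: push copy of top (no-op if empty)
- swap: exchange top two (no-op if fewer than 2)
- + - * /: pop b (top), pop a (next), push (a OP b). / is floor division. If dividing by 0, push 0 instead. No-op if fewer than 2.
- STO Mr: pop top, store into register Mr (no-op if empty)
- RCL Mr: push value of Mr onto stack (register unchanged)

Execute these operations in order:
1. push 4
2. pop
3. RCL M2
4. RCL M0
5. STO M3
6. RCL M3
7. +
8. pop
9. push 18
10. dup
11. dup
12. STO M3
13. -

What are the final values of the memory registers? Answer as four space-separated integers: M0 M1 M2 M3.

After op 1 (push 4): stack=[4] mem=[0,0,0,0]
After op 2 (pop): stack=[empty] mem=[0,0,0,0]
After op 3 (RCL M2): stack=[0] mem=[0,0,0,0]
After op 4 (RCL M0): stack=[0,0] mem=[0,0,0,0]
After op 5 (STO M3): stack=[0] mem=[0,0,0,0]
After op 6 (RCL M3): stack=[0,0] mem=[0,0,0,0]
After op 7 (+): stack=[0] mem=[0,0,0,0]
After op 8 (pop): stack=[empty] mem=[0,0,0,0]
After op 9 (push 18): stack=[18] mem=[0,0,0,0]
After op 10 (dup): stack=[18,18] mem=[0,0,0,0]
After op 11 (dup): stack=[18,18,18] mem=[0,0,0,0]
After op 12 (STO M3): stack=[18,18] mem=[0,0,0,18]
After op 13 (-): stack=[0] mem=[0,0,0,18]

Answer: 0 0 0 18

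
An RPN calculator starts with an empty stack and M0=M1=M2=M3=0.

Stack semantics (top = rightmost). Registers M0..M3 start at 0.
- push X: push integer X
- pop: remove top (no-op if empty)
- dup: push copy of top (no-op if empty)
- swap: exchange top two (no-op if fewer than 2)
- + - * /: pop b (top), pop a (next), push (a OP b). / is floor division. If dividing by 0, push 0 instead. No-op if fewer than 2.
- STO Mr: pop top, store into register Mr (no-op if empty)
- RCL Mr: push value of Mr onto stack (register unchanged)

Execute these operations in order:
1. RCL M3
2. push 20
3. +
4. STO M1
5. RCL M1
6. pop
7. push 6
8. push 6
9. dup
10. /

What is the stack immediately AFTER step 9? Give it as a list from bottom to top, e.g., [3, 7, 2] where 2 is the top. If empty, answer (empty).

After op 1 (RCL M3): stack=[0] mem=[0,0,0,0]
After op 2 (push 20): stack=[0,20] mem=[0,0,0,0]
After op 3 (+): stack=[20] mem=[0,0,0,0]
After op 4 (STO M1): stack=[empty] mem=[0,20,0,0]
After op 5 (RCL M1): stack=[20] mem=[0,20,0,0]
After op 6 (pop): stack=[empty] mem=[0,20,0,0]
After op 7 (push 6): stack=[6] mem=[0,20,0,0]
After op 8 (push 6): stack=[6,6] mem=[0,20,0,0]
After op 9 (dup): stack=[6,6,6] mem=[0,20,0,0]

[6, 6, 6]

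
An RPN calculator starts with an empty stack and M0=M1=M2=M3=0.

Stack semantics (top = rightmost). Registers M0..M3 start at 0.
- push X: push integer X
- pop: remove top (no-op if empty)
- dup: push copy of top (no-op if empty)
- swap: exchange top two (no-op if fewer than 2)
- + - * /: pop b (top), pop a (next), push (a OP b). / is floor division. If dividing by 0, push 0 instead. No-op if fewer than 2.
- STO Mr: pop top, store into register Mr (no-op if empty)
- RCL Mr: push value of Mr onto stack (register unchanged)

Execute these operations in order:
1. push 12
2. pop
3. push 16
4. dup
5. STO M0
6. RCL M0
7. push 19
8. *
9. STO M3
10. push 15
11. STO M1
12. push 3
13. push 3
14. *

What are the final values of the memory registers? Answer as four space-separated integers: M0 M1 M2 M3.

Answer: 16 15 0 304

Derivation:
After op 1 (push 12): stack=[12] mem=[0,0,0,0]
After op 2 (pop): stack=[empty] mem=[0,0,0,0]
After op 3 (push 16): stack=[16] mem=[0,0,0,0]
After op 4 (dup): stack=[16,16] mem=[0,0,0,0]
After op 5 (STO M0): stack=[16] mem=[16,0,0,0]
After op 6 (RCL M0): stack=[16,16] mem=[16,0,0,0]
After op 7 (push 19): stack=[16,16,19] mem=[16,0,0,0]
After op 8 (*): stack=[16,304] mem=[16,0,0,0]
After op 9 (STO M3): stack=[16] mem=[16,0,0,304]
After op 10 (push 15): stack=[16,15] mem=[16,0,0,304]
After op 11 (STO M1): stack=[16] mem=[16,15,0,304]
After op 12 (push 3): stack=[16,3] mem=[16,15,0,304]
After op 13 (push 3): stack=[16,3,3] mem=[16,15,0,304]
After op 14 (*): stack=[16,9] mem=[16,15,0,304]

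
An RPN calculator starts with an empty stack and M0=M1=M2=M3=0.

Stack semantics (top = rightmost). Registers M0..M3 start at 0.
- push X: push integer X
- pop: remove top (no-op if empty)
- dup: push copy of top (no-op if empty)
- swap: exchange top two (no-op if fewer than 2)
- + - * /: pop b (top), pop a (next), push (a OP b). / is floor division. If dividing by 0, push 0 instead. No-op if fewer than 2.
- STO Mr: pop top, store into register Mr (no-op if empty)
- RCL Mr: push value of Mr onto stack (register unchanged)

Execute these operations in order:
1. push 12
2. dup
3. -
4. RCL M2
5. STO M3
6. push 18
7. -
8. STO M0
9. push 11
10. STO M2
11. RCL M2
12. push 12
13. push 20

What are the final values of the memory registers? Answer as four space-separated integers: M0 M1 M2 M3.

After op 1 (push 12): stack=[12] mem=[0,0,0,0]
After op 2 (dup): stack=[12,12] mem=[0,0,0,0]
After op 3 (-): stack=[0] mem=[0,0,0,0]
After op 4 (RCL M2): stack=[0,0] mem=[0,0,0,0]
After op 5 (STO M3): stack=[0] mem=[0,0,0,0]
After op 6 (push 18): stack=[0,18] mem=[0,0,0,0]
After op 7 (-): stack=[-18] mem=[0,0,0,0]
After op 8 (STO M0): stack=[empty] mem=[-18,0,0,0]
After op 9 (push 11): stack=[11] mem=[-18,0,0,0]
After op 10 (STO M2): stack=[empty] mem=[-18,0,11,0]
After op 11 (RCL M2): stack=[11] mem=[-18,0,11,0]
After op 12 (push 12): stack=[11,12] mem=[-18,0,11,0]
After op 13 (push 20): stack=[11,12,20] mem=[-18,0,11,0]

Answer: -18 0 11 0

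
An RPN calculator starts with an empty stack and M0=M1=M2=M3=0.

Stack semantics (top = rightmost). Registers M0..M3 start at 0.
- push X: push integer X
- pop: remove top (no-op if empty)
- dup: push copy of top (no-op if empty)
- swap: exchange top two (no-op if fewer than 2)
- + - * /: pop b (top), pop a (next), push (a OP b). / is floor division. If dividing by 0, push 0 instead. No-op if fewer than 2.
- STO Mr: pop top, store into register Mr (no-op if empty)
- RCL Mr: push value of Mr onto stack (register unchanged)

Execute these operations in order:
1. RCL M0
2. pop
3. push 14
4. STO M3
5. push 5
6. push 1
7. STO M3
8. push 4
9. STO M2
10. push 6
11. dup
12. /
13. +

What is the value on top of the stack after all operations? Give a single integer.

After op 1 (RCL M0): stack=[0] mem=[0,0,0,0]
After op 2 (pop): stack=[empty] mem=[0,0,0,0]
After op 3 (push 14): stack=[14] mem=[0,0,0,0]
After op 4 (STO M3): stack=[empty] mem=[0,0,0,14]
After op 5 (push 5): stack=[5] mem=[0,0,0,14]
After op 6 (push 1): stack=[5,1] mem=[0,0,0,14]
After op 7 (STO M3): stack=[5] mem=[0,0,0,1]
After op 8 (push 4): stack=[5,4] mem=[0,0,0,1]
After op 9 (STO M2): stack=[5] mem=[0,0,4,1]
After op 10 (push 6): stack=[5,6] mem=[0,0,4,1]
After op 11 (dup): stack=[5,6,6] mem=[0,0,4,1]
After op 12 (/): stack=[5,1] mem=[0,0,4,1]
After op 13 (+): stack=[6] mem=[0,0,4,1]

Answer: 6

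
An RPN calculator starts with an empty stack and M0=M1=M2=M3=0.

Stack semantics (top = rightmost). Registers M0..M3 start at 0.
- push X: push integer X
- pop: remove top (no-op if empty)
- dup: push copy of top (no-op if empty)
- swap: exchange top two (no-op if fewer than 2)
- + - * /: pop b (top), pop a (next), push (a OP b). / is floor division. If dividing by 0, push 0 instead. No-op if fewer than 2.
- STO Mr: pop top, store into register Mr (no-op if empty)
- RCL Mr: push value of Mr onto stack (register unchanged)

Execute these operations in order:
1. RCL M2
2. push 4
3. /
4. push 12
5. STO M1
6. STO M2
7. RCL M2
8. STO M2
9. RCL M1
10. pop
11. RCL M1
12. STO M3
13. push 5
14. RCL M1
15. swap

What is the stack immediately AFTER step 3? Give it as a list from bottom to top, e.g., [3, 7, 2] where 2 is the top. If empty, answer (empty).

After op 1 (RCL M2): stack=[0] mem=[0,0,0,0]
After op 2 (push 4): stack=[0,4] mem=[0,0,0,0]
After op 3 (/): stack=[0] mem=[0,0,0,0]

[0]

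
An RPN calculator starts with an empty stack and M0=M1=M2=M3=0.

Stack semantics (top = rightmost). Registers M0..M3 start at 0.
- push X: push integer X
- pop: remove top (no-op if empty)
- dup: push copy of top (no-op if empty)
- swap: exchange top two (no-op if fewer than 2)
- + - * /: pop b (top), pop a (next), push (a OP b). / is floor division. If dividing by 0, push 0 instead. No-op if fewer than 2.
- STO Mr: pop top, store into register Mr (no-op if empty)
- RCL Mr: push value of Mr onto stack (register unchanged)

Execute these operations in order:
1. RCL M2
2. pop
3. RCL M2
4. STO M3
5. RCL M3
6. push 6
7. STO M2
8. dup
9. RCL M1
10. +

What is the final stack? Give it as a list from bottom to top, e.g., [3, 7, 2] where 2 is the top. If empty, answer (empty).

After op 1 (RCL M2): stack=[0] mem=[0,0,0,0]
After op 2 (pop): stack=[empty] mem=[0,0,0,0]
After op 3 (RCL M2): stack=[0] mem=[0,0,0,0]
After op 4 (STO M3): stack=[empty] mem=[0,0,0,0]
After op 5 (RCL M3): stack=[0] mem=[0,0,0,0]
After op 6 (push 6): stack=[0,6] mem=[0,0,0,0]
After op 7 (STO M2): stack=[0] mem=[0,0,6,0]
After op 8 (dup): stack=[0,0] mem=[0,0,6,0]
After op 9 (RCL M1): stack=[0,0,0] mem=[0,0,6,0]
After op 10 (+): stack=[0,0] mem=[0,0,6,0]

Answer: [0, 0]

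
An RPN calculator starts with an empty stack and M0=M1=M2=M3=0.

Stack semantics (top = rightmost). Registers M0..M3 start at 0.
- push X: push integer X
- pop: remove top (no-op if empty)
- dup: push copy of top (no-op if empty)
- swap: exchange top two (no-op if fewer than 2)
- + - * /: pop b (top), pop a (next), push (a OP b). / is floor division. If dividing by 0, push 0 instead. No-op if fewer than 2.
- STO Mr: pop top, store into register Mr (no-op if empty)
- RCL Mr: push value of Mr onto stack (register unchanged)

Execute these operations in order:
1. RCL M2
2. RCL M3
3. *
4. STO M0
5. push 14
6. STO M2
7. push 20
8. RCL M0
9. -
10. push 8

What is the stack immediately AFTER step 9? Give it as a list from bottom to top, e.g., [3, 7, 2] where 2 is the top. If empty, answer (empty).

After op 1 (RCL M2): stack=[0] mem=[0,0,0,0]
After op 2 (RCL M3): stack=[0,0] mem=[0,0,0,0]
After op 3 (*): stack=[0] mem=[0,0,0,0]
After op 4 (STO M0): stack=[empty] mem=[0,0,0,0]
After op 5 (push 14): stack=[14] mem=[0,0,0,0]
After op 6 (STO M2): stack=[empty] mem=[0,0,14,0]
After op 7 (push 20): stack=[20] mem=[0,0,14,0]
After op 8 (RCL M0): stack=[20,0] mem=[0,0,14,0]
After op 9 (-): stack=[20] mem=[0,0,14,0]

[20]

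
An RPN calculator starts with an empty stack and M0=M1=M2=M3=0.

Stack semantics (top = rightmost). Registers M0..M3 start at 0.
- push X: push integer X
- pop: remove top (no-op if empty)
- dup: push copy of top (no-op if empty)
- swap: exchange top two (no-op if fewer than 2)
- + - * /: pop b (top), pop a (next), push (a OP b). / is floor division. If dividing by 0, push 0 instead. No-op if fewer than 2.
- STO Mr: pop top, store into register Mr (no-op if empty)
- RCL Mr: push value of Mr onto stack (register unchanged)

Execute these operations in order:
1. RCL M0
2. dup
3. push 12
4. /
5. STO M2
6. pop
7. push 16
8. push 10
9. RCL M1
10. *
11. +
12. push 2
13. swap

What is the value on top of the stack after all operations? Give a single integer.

Answer: 16

Derivation:
After op 1 (RCL M0): stack=[0] mem=[0,0,0,0]
After op 2 (dup): stack=[0,0] mem=[0,0,0,0]
After op 3 (push 12): stack=[0,0,12] mem=[0,0,0,0]
After op 4 (/): stack=[0,0] mem=[0,0,0,0]
After op 5 (STO M2): stack=[0] mem=[0,0,0,0]
After op 6 (pop): stack=[empty] mem=[0,0,0,0]
After op 7 (push 16): stack=[16] mem=[0,0,0,0]
After op 8 (push 10): stack=[16,10] mem=[0,0,0,0]
After op 9 (RCL M1): stack=[16,10,0] mem=[0,0,0,0]
After op 10 (*): stack=[16,0] mem=[0,0,0,0]
After op 11 (+): stack=[16] mem=[0,0,0,0]
After op 12 (push 2): stack=[16,2] mem=[0,0,0,0]
After op 13 (swap): stack=[2,16] mem=[0,0,0,0]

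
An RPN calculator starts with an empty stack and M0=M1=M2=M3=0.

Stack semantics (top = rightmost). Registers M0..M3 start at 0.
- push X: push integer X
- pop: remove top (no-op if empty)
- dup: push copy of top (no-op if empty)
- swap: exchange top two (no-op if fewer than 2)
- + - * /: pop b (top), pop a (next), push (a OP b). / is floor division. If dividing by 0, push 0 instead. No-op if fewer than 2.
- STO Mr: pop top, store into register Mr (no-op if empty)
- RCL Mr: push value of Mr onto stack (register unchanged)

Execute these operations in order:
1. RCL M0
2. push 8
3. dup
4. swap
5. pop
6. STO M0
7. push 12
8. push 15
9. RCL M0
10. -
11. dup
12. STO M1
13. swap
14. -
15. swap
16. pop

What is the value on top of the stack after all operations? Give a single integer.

After op 1 (RCL M0): stack=[0] mem=[0,0,0,0]
After op 2 (push 8): stack=[0,8] mem=[0,0,0,0]
After op 3 (dup): stack=[0,8,8] mem=[0,0,0,0]
After op 4 (swap): stack=[0,8,8] mem=[0,0,0,0]
After op 5 (pop): stack=[0,8] mem=[0,0,0,0]
After op 6 (STO M0): stack=[0] mem=[8,0,0,0]
After op 7 (push 12): stack=[0,12] mem=[8,0,0,0]
After op 8 (push 15): stack=[0,12,15] mem=[8,0,0,0]
After op 9 (RCL M0): stack=[0,12,15,8] mem=[8,0,0,0]
After op 10 (-): stack=[0,12,7] mem=[8,0,0,0]
After op 11 (dup): stack=[0,12,7,7] mem=[8,0,0,0]
After op 12 (STO M1): stack=[0,12,7] mem=[8,7,0,0]
After op 13 (swap): stack=[0,7,12] mem=[8,7,0,0]
After op 14 (-): stack=[0,-5] mem=[8,7,0,0]
After op 15 (swap): stack=[-5,0] mem=[8,7,0,0]
After op 16 (pop): stack=[-5] mem=[8,7,0,0]

Answer: -5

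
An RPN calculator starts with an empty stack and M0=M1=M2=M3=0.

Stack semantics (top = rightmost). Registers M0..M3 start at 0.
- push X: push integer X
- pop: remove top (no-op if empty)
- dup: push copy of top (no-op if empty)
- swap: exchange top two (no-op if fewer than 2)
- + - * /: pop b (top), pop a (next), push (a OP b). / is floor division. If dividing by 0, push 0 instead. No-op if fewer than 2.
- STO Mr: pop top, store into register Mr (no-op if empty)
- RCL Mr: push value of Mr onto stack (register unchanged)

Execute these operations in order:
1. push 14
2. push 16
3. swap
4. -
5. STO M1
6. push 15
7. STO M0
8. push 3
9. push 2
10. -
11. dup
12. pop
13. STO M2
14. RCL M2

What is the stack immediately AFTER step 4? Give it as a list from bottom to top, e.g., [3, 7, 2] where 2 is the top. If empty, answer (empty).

After op 1 (push 14): stack=[14] mem=[0,0,0,0]
After op 2 (push 16): stack=[14,16] mem=[0,0,0,0]
After op 3 (swap): stack=[16,14] mem=[0,0,0,0]
After op 4 (-): stack=[2] mem=[0,0,0,0]

[2]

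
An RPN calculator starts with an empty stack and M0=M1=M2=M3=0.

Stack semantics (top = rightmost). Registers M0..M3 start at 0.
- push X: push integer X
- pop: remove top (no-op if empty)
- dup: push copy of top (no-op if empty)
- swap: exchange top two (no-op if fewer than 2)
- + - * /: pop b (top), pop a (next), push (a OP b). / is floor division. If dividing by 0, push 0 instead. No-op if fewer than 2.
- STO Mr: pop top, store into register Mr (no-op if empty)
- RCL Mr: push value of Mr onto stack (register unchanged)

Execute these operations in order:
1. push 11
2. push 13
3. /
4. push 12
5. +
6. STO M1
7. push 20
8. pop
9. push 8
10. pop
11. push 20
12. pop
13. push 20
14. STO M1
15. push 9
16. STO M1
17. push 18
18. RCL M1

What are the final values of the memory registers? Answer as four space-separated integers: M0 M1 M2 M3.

After op 1 (push 11): stack=[11] mem=[0,0,0,0]
After op 2 (push 13): stack=[11,13] mem=[0,0,0,0]
After op 3 (/): stack=[0] mem=[0,0,0,0]
After op 4 (push 12): stack=[0,12] mem=[0,0,0,0]
After op 5 (+): stack=[12] mem=[0,0,0,0]
After op 6 (STO M1): stack=[empty] mem=[0,12,0,0]
After op 7 (push 20): stack=[20] mem=[0,12,0,0]
After op 8 (pop): stack=[empty] mem=[0,12,0,0]
After op 9 (push 8): stack=[8] mem=[0,12,0,0]
After op 10 (pop): stack=[empty] mem=[0,12,0,0]
After op 11 (push 20): stack=[20] mem=[0,12,0,0]
After op 12 (pop): stack=[empty] mem=[0,12,0,0]
After op 13 (push 20): stack=[20] mem=[0,12,0,0]
After op 14 (STO M1): stack=[empty] mem=[0,20,0,0]
After op 15 (push 9): stack=[9] mem=[0,20,0,0]
After op 16 (STO M1): stack=[empty] mem=[0,9,0,0]
After op 17 (push 18): stack=[18] mem=[0,9,0,0]
After op 18 (RCL M1): stack=[18,9] mem=[0,9,0,0]

Answer: 0 9 0 0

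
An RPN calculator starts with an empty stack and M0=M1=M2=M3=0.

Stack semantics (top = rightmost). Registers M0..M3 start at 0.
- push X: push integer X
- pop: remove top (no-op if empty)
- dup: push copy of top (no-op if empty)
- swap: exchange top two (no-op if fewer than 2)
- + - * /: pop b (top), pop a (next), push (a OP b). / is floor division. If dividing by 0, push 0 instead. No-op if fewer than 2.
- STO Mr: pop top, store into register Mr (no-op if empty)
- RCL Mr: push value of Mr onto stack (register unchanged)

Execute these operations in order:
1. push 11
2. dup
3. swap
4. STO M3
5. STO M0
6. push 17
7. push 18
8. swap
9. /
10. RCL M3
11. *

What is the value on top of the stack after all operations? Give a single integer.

After op 1 (push 11): stack=[11] mem=[0,0,0,0]
After op 2 (dup): stack=[11,11] mem=[0,0,0,0]
After op 3 (swap): stack=[11,11] mem=[0,0,0,0]
After op 4 (STO M3): stack=[11] mem=[0,0,0,11]
After op 5 (STO M0): stack=[empty] mem=[11,0,0,11]
After op 6 (push 17): stack=[17] mem=[11,0,0,11]
After op 7 (push 18): stack=[17,18] mem=[11,0,0,11]
After op 8 (swap): stack=[18,17] mem=[11,0,0,11]
After op 9 (/): stack=[1] mem=[11,0,0,11]
After op 10 (RCL M3): stack=[1,11] mem=[11,0,0,11]
After op 11 (*): stack=[11] mem=[11,0,0,11]

Answer: 11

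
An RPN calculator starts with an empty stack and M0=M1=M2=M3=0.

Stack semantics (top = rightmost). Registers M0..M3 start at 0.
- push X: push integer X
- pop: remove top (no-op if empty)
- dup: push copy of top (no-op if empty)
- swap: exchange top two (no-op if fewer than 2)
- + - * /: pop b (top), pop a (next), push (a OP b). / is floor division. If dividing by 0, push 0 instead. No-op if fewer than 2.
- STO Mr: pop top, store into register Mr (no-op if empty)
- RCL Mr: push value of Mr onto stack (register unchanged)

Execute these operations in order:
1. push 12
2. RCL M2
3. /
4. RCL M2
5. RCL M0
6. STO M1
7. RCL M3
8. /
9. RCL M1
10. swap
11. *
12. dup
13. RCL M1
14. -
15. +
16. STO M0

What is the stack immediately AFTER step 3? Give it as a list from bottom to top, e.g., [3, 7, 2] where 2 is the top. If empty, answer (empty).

After op 1 (push 12): stack=[12] mem=[0,0,0,0]
After op 2 (RCL M2): stack=[12,0] mem=[0,0,0,0]
After op 3 (/): stack=[0] mem=[0,0,0,0]

[0]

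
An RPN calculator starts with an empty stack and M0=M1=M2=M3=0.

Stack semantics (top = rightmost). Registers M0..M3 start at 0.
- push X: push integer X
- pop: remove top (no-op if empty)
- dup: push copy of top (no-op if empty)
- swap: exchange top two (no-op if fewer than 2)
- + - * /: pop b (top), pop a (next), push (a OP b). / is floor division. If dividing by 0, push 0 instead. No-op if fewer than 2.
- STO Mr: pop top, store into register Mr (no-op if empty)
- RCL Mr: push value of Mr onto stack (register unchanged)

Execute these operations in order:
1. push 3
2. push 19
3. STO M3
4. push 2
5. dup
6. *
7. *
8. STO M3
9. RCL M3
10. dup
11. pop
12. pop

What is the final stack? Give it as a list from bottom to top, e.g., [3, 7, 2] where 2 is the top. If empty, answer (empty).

Answer: (empty)

Derivation:
After op 1 (push 3): stack=[3] mem=[0,0,0,0]
After op 2 (push 19): stack=[3,19] mem=[0,0,0,0]
After op 3 (STO M3): stack=[3] mem=[0,0,0,19]
After op 4 (push 2): stack=[3,2] mem=[0,0,0,19]
After op 5 (dup): stack=[3,2,2] mem=[0,0,0,19]
After op 6 (*): stack=[3,4] mem=[0,0,0,19]
After op 7 (*): stack=[12] mem=[0,0,0,19]
After op 8 (STO M3): stack=[empty] mem=[0,0,0,12]
After op 9 (RCL M3): stack=[12] mem=[0,0,0,12]
After op 10 (dup): stack=[12,12] mem=[0,0,0,12]
After op 11 (pop): stack=[12] mem=[0,0,0,12]
After op 12 (pop): stack=[empty] mem=[0,0,0,12]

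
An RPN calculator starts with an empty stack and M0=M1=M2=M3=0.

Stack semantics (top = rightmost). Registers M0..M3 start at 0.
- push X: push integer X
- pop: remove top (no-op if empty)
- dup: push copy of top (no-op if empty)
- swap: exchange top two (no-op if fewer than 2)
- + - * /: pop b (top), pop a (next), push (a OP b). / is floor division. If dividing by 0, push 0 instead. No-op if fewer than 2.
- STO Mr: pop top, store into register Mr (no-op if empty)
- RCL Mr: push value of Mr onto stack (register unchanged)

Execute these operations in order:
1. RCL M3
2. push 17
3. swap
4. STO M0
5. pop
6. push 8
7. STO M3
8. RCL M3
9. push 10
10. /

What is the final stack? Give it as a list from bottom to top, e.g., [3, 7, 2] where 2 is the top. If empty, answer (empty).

After op 1 (RCL M3): stack=[0] mem=[0,0,0,0]
After op 2 (push 17): stack=[0,17] mem=[0,0,0,0]
After op 3 (swap): stack=[17,0] mem=[0,0,0,0]
After op 4 (STO M0): stack=[17] mem=[0,0,0,0]
After op 5 (pop): stack=[empty] mem=[0,0,0,0]
After op 6 (push 8): stack=[8] mem=[0,0,0,0]
After op 7 (STO M3): stack=[empty] mem=[0,0,0,8]
After op 8 (RCL M3): stack=[8] mem=[0,0,0,8]
After op 9 (push 10): stack=[8,10] mem=[0,0,0,8]
After op 10 (/): stack=[0] mem=[0,0,0,8]

Answer: [0]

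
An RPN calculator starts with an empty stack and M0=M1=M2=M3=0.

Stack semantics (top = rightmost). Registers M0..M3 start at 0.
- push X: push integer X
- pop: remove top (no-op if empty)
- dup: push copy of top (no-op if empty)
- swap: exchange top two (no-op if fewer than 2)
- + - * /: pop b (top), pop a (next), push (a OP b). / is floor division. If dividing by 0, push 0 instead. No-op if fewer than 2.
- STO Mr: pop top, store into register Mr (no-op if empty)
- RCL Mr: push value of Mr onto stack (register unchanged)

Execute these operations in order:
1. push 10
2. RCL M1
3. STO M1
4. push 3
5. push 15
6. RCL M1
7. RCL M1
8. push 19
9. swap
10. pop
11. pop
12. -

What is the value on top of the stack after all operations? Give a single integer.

After op 1 (push 10): stack=[10] mem=[0,0,0,0]
After op 2 (RCL M1): stack=[10,0] mem=[0,0,0,0]
After op 3 (STO M1): stack=[10] mem=[0,0,0,0]
After op 4 (push 3): stack=[10,3] mem=[0,0,0,0]
After op 5 (push 15): stack=[10,3,15] mem=[0,0,0,0]
After op 6 (RCL M1): stack=[10,3,15,0] mem=[0,0,0,0]
After op 7 (RCL M1): stack=[10,3,15,0,0] mem=[0,0,0,0]
After op 8 (push 19): stack=[10,3,15,0,0,19] mem=[0,0,0,0]
After op 9 (swap): stack=[10,3,15,0,19,0] mem=[0,0,0,0]
After op 10 (pop): stack=[10,3,15,0,19] mem=[0,0,0,0]
After op 11 (pop): stack=[10,3,15,0] mem=[0,0,0,0]
After op 12 (-): stack=[10,3,15] mem=[0,0,0,0]

Answer: 15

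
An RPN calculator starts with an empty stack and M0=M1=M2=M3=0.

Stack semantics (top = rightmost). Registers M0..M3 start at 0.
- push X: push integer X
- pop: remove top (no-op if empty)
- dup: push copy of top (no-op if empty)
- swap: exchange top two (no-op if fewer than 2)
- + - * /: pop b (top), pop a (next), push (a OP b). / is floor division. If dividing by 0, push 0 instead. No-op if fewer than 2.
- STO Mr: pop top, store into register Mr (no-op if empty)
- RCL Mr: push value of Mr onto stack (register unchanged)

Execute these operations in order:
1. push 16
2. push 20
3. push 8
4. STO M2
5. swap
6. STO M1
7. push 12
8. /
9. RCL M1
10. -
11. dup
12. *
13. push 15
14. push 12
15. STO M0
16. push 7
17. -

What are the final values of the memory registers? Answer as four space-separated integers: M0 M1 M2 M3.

Answer: 12 16 8 0

Derivation:
After op 1 (push 16): stack=[16] mem=[0,0,0,0]
After op 2 (push 20): stack=[16,20] mem=[0,0,0,0]
After op 3 (push 8): stack=[16,20,8] mem=[0,0,0,0]
After op 4 (STO M2): stack=[16,20] mem=[0,0,8,0]
After op 5 (swap): stack=[20,16] mem=[0,0,8,0]
After op 6 (STO M1): stack=[20] mem=[0,16,8,0]
After op 7 (push 12): stack=[20,12] mem=[0,16,8,0]
After op 8 (/): stack=[1] mem=[0,16,8,0]
After op 9 (RCL M1): stack=[1,16] mem=[0,16,8,0]
After op 10 (-): stack=[-15] mem=[0,16,8,0]
After op 11 (dup): stack=[-15,-15] mem=[0,16,8,0]
After op 12 (*): stack=[225] mem=[0,16,8,0]
After op 13 (push 15): stack=[225,15] mem=[0,16,8,0]
After op 14 (push 12): stack=[225,15,12] mem=[0,16,8,0]
After op 15 (STO M0): stack=[225,15] mem=[12,16,8,0]
After op 16 (push 7): stack=[225,15,7] mem=[12,16,8,0]
After op 17 (-): stack=[225,8] mem=[12,16,8,0]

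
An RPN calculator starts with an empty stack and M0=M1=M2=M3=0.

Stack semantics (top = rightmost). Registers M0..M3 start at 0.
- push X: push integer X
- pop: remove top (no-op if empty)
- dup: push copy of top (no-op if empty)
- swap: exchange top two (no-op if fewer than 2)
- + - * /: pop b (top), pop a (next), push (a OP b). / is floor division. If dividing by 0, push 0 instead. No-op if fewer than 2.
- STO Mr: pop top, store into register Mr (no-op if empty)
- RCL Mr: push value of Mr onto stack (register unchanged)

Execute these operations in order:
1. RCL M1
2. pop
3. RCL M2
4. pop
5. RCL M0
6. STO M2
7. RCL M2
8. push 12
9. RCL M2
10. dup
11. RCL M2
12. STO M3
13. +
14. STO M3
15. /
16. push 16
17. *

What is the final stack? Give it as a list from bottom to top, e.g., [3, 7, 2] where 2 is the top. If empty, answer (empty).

Answer: [0]

Derivation:
After op 1 (RCL M1): stack=[0] mem=[0,0,0,0]
After op 2 (pop): stack=[empty] mem=[0,0,0,0]
After op 3 (RCL M2): stack=[0] mem=[0,0,0,0]
After op 4 (pop): stack=[empty] mem=[0,0,0,0]
After op 5 (RCL M0): stack=[0] mem=[0,0,0,0]
After op 6 (STO M2): stack=[empty] mem=[0,0,0,0]
After op 7 (RCL M2): stack=[0] mem=[0,0,0,0]
After op 8 (push 12): stack=[0,12] mem=[0,0,0,0]
After op 9 (RCL M2): stack=[0,12,0] mem=[0,0,0,0]
After op 10 (dup): stack=[0,12,0,0] mem=[0,0,0,0]
After op 11 (RCL M2): stack=[0,12,0,0,0] mem=[0,0,0,0]
After op 12 (STO M3): stack=[0,12,0,0] mem=[0,0,0,0]
After op 13 (+): stack=[0,12,0] mem=[0,0,0,0]
After op 14 (STO M3): stack=[0,12] mem=[0,0,0,0]
After op 15 (/): stack=[0] mem=[0,0,0,0]
After op 16 (push 16): stack=[0,16] mem=[0,0,0,0]
After op 17 (*): stack=[0] mem=[0,0,0,0]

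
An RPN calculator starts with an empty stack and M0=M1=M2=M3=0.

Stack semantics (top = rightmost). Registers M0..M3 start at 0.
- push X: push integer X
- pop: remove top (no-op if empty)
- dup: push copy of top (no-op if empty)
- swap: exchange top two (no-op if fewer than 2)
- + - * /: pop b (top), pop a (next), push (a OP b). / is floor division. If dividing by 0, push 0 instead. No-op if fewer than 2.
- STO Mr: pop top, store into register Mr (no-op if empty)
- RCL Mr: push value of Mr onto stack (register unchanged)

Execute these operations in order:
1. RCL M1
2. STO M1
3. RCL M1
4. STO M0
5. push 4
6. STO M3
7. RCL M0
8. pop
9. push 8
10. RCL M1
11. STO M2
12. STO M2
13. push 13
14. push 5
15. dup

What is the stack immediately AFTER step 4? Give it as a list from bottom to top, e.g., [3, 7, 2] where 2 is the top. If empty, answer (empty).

After op 1 (RCL M1): stack=[0] mem=[0,0,0,0]
After op 2 (STO M1): stack=[empty] mem=[0,0,0,0]
After op 3 (RCL M1): stack=[0] mem=[0,0,0,0]
After op 4 (STO M0): stack=[empty] mem=[0,0,0,0]

(empty)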